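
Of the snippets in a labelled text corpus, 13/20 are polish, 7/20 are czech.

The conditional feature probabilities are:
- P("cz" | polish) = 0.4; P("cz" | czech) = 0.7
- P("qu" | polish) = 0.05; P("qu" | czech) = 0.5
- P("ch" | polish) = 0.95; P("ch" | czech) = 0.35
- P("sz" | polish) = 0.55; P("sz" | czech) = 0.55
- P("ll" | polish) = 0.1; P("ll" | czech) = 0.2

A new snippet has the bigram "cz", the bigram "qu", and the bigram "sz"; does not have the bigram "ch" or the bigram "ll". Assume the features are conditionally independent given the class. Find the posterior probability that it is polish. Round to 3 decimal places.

0.009

polish: 0.65 × 0.4 × 0.05 × (1−0.95) × 0.55 × (1−0.1) = 0.00032175
czech: 0.35 × 0.7 × 0.5 × (1−0.35) × 0.55 × (1−0.2) = 0.035035
P(polish | x) = 0.00032175 / 0.03535675 ≈ 0.009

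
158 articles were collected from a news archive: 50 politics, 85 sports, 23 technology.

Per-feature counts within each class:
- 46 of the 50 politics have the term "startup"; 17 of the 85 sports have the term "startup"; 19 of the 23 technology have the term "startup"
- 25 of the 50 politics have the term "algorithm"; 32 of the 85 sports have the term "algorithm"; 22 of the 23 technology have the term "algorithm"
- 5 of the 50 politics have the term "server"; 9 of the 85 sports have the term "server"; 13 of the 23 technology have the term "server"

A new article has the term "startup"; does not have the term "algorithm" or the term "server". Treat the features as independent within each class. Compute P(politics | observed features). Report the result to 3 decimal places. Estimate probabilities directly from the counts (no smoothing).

0.678

politics: (50/158) × (46/50) × (25/50) × (45/50) ≈ 0.131013
sports: (85/158) × (17/85) × (53/85) × (76/85) ≈ 0.0599851
technology: (23/158) × (19/23) × (1/23) × (10/23) ≈ 0.00227322
P(politics | x) = 0.131013 / 0.19327132 ≈ 0.678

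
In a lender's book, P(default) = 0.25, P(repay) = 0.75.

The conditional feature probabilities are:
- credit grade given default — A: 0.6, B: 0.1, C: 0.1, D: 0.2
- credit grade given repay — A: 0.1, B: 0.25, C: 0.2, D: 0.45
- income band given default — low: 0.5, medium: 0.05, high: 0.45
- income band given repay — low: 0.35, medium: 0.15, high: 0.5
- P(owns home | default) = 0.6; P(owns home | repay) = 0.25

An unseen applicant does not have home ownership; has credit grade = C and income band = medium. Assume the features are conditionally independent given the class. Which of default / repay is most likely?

repay

default: 0.25 × 0.1 × 0.05 × (1−0.6) = 0.0005
repay: 0.75 × 0.2 × 0.15 × (1−0.25) = 0.016875
Highest score → repay.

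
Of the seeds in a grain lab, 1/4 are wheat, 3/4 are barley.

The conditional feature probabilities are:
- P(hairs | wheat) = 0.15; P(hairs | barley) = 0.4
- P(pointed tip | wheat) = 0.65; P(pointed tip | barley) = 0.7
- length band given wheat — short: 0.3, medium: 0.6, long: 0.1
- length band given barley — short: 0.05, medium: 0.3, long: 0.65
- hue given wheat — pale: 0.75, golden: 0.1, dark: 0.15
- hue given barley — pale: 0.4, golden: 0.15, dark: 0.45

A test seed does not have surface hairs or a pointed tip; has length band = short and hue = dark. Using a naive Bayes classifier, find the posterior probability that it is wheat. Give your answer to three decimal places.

wheat: 0.25 × (1−0.15) × (1−0.65) × 0.3 × 0.15 = 0.003346875
barley: 0.75 × (1−0.4) × (1−0.7) × 0.05 × 0.45 = 0.0030375
P(wheat | x) = 0.003346875 / 0.006384375 ≈ 0.524

0.524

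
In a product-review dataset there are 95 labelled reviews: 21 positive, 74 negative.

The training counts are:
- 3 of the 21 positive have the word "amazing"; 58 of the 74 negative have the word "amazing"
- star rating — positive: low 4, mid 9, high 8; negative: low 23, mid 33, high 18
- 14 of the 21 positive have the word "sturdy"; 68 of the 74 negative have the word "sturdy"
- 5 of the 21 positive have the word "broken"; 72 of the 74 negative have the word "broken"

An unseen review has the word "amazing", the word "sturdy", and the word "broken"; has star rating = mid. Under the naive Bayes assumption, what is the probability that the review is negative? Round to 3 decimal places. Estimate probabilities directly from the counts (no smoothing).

0.991

positive: (21/95) × (3/21) × (9/21) × (14/21) × (5/21) ≈ 0.00214823
negative: (74/95) × (58/74) × (33/74) × (68/74) × (72/74) ≈ 0.243425
P(negative | x) = 0.243425 / 0.24557323 ≈ 0.991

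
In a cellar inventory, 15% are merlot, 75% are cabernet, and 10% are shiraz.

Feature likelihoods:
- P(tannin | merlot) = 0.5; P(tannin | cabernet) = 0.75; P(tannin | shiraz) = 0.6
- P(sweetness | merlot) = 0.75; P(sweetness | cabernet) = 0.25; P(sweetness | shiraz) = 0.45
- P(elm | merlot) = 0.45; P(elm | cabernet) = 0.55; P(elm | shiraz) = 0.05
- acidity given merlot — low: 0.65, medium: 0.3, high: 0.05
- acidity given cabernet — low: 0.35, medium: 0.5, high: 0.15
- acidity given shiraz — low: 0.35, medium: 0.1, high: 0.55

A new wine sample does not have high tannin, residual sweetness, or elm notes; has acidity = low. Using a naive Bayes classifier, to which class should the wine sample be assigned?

merlot: 0.15 × (1−0.5) × (1−0.75) × (1−0.45) × 0.65 = 0.006703125
cabernet: 0.75 × (1−0.75) × (1−0.25) × (1−0.55) × 0.35 = 0.0221484375
shiraz: 0.1 × (1−0.6) × (1−0.45) × (1−0.05) × 0.35 = 0.007315
Highest score → cabernet.

cabernet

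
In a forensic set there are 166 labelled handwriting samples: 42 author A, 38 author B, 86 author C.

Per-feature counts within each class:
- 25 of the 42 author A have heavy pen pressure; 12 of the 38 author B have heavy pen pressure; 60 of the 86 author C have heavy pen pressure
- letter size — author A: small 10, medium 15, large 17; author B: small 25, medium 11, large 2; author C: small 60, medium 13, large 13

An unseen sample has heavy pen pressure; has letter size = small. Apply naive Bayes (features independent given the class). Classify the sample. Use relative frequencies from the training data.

author A: (42/166) × (25/42) × (10/42) ≈ 0.0358577
author B: (38/166) × (12/38) × (25/38) ≈ 0.0475587
author C: (86/166) × (60/86) × (60/86) ≈ 0.252171
Highest score → author C.

author C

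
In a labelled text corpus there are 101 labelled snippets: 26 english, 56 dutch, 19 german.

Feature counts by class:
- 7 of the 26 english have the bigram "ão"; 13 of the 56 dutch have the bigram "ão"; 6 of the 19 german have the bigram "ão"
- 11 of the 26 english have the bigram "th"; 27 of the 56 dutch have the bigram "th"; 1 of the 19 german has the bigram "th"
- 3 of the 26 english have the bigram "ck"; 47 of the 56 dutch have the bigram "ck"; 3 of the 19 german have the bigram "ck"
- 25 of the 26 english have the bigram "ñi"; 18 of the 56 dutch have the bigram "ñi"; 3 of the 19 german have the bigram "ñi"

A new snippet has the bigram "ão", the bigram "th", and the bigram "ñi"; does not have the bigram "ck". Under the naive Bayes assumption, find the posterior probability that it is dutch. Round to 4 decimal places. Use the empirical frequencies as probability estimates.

english: (26/101) × (7/26) × (11/26) × (23/26) × (25/26) ≈ 0.0249412
dutch: (56/101) × (13/56) × (27/56) × (9/56) × (18/56) ≈ 0.0032058
german: (19/101) × (6/19) × (1/19) × (16/19) × (3/19) ≈ 0.000415729
P(dutch | x) = 0.0032058 / 0.028562729 ≈ 0.1122

0.1122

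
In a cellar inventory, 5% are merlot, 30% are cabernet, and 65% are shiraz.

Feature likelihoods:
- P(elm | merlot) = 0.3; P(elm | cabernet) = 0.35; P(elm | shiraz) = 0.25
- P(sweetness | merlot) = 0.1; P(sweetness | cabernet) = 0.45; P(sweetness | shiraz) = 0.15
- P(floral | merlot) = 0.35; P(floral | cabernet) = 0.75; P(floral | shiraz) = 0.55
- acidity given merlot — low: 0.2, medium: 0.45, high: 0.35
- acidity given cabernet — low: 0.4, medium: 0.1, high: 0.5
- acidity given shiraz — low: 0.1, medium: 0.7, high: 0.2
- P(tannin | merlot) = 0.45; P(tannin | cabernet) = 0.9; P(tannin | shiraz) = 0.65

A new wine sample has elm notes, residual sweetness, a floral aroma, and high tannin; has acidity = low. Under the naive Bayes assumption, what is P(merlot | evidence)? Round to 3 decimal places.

0.003

merlot: 0.05 × 0.3 × 0.1 × 0.35 × 0.2 × 0.45 = 0.00004725
cabernet: 0.3 × 0.35 × 0.45 × 0.75 × 0.4 × 0.9 = 0.0127575
shiraz: 0.65 × 0.25 × 0.15 × 0.55 × 0.1 × 0.65 = 0.00087140625
P(merlot | x) = 0.00004725 / 0.01367615625 ≈ 0.003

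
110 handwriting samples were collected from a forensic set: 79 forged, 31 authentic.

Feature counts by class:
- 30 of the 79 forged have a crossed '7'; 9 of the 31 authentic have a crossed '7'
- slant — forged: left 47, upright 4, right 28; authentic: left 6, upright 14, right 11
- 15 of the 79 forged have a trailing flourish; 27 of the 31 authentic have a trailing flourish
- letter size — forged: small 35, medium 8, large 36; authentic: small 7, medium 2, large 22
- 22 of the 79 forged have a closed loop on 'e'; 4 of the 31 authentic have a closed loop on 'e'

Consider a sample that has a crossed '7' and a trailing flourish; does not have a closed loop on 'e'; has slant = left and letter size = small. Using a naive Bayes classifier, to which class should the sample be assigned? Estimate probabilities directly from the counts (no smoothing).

forged: (79/110) × (30/79) × (47/79) × (15/79) × (35/79) × (57/79) ≈ 0.00984809
authentic: (31/110) × (9/31) × (6/31) × (27/31) × (7/31) × (27/31) ≈ 0.00271256
Highest score → forged.

forged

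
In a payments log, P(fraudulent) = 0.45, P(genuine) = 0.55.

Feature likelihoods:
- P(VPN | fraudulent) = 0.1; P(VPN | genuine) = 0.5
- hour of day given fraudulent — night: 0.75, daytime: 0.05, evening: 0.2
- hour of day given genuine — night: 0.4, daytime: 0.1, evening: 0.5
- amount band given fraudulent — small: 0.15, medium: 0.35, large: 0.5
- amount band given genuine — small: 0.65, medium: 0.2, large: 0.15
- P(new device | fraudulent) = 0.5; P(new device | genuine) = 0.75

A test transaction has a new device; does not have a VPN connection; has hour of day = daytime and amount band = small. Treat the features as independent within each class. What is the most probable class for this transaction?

fraudulent: 0.45 × (1−0.1) × 0.05 × 0.15 × 0.5 = 0.00151875
genuine: 0.55 × (1−0.5) × 0.1 × 0.65 × 0.75 = 0.01340625
Highest score → genuine.

genuine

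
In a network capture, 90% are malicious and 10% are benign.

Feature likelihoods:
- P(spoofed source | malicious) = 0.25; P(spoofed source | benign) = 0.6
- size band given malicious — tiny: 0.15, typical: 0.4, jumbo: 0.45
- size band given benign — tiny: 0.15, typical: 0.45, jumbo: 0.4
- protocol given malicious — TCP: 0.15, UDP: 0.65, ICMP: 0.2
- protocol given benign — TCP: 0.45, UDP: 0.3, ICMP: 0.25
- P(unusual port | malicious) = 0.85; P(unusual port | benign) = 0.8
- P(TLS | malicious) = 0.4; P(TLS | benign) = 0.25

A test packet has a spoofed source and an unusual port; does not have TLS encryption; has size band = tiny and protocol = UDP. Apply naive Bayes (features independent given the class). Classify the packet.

malicious

malicious: 0.9 × 0.25 × 0.15 × 0.65 × 0.85 × (1−0.4) = 0.011188125
benign: 0.1 × 0.6 × 0.15 × 0.3 × 0.8 × (1−0.25) = 0.00162
Highest score → malicious.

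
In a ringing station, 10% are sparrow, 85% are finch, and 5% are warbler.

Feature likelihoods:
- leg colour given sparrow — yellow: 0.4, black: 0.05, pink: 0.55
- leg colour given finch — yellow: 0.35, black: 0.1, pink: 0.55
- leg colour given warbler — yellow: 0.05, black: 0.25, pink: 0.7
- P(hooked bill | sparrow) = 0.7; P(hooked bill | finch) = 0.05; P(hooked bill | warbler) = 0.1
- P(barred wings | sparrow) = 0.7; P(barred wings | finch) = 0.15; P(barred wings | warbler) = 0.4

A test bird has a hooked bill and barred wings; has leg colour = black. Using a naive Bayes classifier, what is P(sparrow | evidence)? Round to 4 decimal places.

sparrow: 0.1 × 0.05 × 0.7 × 0.7 = 0.00245
finch: 0.85 × 0.1 × 0.05 × 0.15 = 0.0006375
warbler: 0.05 × 0.25 × 0.1 × 0.4 = 0.0005
P(sparrow | x) = 0.00245 / 0.0035875 ≈ 0.6829

0.6829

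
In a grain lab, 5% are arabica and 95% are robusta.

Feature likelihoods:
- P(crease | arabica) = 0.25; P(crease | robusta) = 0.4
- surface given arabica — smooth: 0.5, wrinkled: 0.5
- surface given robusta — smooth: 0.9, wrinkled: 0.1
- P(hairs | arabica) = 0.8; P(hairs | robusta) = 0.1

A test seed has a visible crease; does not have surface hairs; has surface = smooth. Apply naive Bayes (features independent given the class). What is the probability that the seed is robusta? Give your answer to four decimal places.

arabica: 0.05 × 0.25 × 0.5 × (1−0.8) = 0.00125
robusta: 0.95 × 0.4 × 0.9 × (1−0.1) = 0.3078
P(robusta | x) = 0.3078 / 0.30905 ≈ 0.9960

0.9960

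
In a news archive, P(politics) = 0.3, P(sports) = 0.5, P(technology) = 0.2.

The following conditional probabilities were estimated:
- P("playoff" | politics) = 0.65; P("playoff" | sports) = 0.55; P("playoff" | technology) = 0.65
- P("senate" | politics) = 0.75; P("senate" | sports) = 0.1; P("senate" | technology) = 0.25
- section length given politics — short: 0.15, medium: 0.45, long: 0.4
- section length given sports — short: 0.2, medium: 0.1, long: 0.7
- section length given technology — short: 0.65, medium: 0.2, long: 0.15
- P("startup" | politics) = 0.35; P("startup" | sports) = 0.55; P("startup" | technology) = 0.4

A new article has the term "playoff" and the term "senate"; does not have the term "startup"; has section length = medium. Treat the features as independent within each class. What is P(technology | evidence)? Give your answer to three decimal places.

0.081

politics: 0.3 × 0.65 × 0.75 × 0.45 × (1−0.35) = 0.042778125
sports: 0.5 × 0.55 × 0.1 × 0.1 × (1−0.55) = 0.0012375
technology: 0.2 × 0.65 × 0.25 × 0.2 × (1−0.4) = 0.0039
P(technology | x) = 0.0039 / 0.047915625 ≈ 0.081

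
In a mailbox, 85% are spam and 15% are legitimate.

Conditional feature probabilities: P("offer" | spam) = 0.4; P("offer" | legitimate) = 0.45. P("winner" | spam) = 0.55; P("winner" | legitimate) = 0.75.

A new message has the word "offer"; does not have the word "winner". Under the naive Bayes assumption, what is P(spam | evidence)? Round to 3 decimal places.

0.901

spam: 0.85 × 0.4 × (1−0.55) = 0.153
legitimate: 0.15 × 0.45 × (1−0.75) = 0.016875
P(spam | x) = 0.153 / 0.169875 ≈ 0.901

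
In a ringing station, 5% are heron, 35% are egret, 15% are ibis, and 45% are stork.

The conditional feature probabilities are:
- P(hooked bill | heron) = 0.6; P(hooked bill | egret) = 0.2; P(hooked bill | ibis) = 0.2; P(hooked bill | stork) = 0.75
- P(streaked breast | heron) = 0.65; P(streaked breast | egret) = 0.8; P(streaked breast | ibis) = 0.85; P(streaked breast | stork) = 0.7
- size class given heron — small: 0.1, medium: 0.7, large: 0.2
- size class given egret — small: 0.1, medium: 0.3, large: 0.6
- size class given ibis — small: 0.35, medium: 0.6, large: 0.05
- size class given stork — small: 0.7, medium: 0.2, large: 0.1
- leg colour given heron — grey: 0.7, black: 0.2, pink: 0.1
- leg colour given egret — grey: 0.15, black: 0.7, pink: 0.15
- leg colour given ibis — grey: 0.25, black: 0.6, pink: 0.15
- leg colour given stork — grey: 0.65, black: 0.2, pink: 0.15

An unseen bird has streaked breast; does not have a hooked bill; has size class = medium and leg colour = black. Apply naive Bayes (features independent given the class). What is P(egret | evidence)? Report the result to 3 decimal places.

0.530

heron: 0.05 × (1−0.6) × 0.65 × 0.7 × 0.2 = 0.00182
egret: 0.35 × (1−0.2) × 0.8 × 0.3 × 0.7 = 0.04704
ibis: 0.15 × (1−0.2) × 0.85 × 0.6 × 0.6 = 0.03672
stork: 0.45 × (1−0.75) × 0.7 × 0.2 × 0.2 = 0.00315
P(egret | x) = 0.04704 / 0.08873 ≈ 0.530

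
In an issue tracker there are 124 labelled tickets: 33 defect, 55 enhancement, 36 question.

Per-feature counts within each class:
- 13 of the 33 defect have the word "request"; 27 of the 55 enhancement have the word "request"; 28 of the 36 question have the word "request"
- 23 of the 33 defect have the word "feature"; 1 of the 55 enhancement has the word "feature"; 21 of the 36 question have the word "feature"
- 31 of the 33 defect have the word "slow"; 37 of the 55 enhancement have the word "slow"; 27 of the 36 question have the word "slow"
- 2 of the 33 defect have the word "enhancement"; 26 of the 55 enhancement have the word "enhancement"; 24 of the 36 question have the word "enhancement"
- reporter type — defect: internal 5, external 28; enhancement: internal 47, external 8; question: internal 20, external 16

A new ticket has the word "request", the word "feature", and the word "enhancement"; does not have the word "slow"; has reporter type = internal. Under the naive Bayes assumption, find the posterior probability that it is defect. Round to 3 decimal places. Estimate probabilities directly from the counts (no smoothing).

0.003

defect: (33/124) × (13/33) × (23/33) × (2/33) × (2/33) × (5/33) ≈ 0.0000406653
enhancement: (55/124) × (27/55) × (1/55) × (18/55) × (26/55) × (47/55) ≈ 0.000523402
question: (36/124) × (28/36) × (21/36) × (9/36) × (24/36) × (20/36) ≈ 0.0121963
P(defect | x) = 0.0000406653 / 0.0127603673 ≈ 0.003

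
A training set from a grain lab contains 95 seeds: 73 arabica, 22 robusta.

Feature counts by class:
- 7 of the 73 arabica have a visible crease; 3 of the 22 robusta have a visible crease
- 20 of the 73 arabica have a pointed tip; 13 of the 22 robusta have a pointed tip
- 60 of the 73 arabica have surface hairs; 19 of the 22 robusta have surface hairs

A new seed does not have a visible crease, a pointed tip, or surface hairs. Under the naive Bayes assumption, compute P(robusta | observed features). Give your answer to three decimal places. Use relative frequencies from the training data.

arabica: (73/95) × (66/73) × (53/73) × (13/73) ≈ 0.0898243
robusta: (22/95) × (19/22) × (9/22) × (3/22) ≈ 0.011157
P(robusta | x) = 0.011157 / 0.1009813 ≈ 0.110

0.110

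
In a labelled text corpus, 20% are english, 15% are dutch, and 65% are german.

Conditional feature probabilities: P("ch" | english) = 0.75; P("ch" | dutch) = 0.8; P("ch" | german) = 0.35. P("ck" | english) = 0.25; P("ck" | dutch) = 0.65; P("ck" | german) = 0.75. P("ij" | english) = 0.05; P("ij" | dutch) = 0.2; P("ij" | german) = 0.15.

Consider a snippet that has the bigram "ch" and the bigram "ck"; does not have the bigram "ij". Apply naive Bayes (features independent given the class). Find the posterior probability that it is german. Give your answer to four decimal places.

0.5967

english: 0.2 × 0.75 × 0.25 × (1−0.05) = 0.035625
dutch: 0.15 × 0.8 × 0.65 × (1−0.2) = 0.0624
german: 0.65 × 0.35 × 0.75 × (1−0.15) = 0.14503125
P(german | x) = 0.14503125 / 0.24305625 ≈ 0.5967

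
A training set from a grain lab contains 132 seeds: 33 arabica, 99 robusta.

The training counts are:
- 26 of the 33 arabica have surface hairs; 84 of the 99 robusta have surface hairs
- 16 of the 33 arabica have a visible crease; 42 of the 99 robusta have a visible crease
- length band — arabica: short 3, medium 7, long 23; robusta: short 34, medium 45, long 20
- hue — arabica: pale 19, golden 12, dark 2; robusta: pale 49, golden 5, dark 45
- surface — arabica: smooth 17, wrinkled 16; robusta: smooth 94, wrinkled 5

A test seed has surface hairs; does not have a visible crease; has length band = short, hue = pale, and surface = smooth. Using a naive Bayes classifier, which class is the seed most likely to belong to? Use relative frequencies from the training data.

robusta

arabica: (33/132) × (26/33) × (17/33) × (3/33) × (19/33) × (17/33) ≈ 0.002736
robusta: (99/132) × (84/99) × (57/99) × (34/99) × (49/99) × (94/99) ≈ 0.0591347
Highest score → robusta.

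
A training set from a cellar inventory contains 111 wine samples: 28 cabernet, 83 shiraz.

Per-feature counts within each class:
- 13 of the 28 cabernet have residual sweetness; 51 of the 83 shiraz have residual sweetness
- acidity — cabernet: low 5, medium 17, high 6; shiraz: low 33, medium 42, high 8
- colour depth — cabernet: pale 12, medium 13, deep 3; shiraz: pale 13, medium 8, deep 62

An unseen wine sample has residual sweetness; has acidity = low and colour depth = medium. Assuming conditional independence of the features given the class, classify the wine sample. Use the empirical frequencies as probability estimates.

cabernet: (28/111) × (13/28) × (5/28) × (13/28) ≈ 0.00970997
shiraz: (83/111) × (51/83) × (33/83) × (8/83) ≈ 0.0176074
Highest score → shiraz.

shiraz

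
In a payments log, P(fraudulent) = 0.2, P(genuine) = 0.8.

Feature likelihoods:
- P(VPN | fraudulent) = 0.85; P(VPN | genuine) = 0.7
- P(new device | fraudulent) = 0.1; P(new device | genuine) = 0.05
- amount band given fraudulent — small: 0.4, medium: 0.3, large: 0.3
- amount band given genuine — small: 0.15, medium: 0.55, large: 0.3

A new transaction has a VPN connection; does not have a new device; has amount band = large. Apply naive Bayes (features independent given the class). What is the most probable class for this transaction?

fraudulent: 0.2 × 0.85 × (1−0.1) × 0.3 = 0.0459
genuine: 0.8 × 0.7 × (1−0.05) × 0.3 = 0.1596
Highest score → genuine.

genuine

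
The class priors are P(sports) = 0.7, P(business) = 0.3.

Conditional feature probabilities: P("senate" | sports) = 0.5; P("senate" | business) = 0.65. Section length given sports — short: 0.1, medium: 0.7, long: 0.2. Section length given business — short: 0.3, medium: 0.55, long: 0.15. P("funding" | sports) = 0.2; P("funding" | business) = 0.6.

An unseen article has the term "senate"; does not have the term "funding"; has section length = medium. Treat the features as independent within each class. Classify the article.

sports: 0.7 × 0.5 × 0.7 × (1−0.2) = 0.196
business: 0.3 × 0.65 × 0.55 × (1−0.6) = 0.0429
Highest score → sports.

sports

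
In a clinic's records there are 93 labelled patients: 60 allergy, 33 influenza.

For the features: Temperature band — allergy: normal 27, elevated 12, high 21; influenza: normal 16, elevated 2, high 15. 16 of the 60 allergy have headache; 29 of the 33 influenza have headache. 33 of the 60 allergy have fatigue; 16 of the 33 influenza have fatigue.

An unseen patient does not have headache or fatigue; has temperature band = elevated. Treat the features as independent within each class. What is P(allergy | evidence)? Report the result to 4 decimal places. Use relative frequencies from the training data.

0.9694

allergy: (60/93) × (12/60) × (44/60) × (27/60) ≈ 0.0425806
influenza: (33/93) × (2/33) × (4/33) × (17/33) ≈ 0.00134285
P(allergy | x) = 0.0425806 / 0.04392345 ≈ 0.9694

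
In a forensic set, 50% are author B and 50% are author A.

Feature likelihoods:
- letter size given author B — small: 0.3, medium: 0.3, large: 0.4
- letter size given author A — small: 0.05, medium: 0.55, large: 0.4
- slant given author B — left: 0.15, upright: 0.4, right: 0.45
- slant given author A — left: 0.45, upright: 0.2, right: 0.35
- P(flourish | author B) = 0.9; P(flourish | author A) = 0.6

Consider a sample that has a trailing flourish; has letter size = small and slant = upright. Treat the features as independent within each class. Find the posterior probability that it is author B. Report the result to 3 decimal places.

0.947

author B: 0.5 × 0.3 × 0.4 × 0.9 = 0.054
author A: 0.5 × 0.05 × 0.2 × 0.6 = 0.003
P(author B | x) = 0.054 / 0.057 ≈ 0.947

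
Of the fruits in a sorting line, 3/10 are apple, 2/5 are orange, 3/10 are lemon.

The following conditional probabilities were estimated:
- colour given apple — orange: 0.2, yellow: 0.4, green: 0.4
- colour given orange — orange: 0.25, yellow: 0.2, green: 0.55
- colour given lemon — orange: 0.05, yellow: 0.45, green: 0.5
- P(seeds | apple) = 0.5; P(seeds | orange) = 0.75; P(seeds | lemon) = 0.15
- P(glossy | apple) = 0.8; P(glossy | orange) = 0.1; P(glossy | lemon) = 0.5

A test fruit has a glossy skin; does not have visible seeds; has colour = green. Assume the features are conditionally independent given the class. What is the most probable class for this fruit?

apple: 0.3 × 0.4 × (1−0.5) × 0.8 = 0.048
orange: 0.4 × 0.55 × (1−0.75) × 0.1 = 0.0055
lemon: 0.3 × 0.5 × (1−0.15) × 0.5 = 0.06375
Highest score → lemon.

lemon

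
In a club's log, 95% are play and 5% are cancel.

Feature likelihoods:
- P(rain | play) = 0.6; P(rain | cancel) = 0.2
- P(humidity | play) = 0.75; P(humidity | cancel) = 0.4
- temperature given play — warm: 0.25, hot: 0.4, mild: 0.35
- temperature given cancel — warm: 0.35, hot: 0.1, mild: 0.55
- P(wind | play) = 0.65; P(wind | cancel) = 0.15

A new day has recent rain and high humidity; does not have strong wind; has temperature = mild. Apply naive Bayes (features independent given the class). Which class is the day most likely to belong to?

play

play: 0.95 × 0.6 × 0.75 × 0.35 × (1−0.65) = 0.05236875
cancel: 0.05 × 0.2 × 0.4 × 0.55 × (1−0.15) = 0.00187
Highest score → play.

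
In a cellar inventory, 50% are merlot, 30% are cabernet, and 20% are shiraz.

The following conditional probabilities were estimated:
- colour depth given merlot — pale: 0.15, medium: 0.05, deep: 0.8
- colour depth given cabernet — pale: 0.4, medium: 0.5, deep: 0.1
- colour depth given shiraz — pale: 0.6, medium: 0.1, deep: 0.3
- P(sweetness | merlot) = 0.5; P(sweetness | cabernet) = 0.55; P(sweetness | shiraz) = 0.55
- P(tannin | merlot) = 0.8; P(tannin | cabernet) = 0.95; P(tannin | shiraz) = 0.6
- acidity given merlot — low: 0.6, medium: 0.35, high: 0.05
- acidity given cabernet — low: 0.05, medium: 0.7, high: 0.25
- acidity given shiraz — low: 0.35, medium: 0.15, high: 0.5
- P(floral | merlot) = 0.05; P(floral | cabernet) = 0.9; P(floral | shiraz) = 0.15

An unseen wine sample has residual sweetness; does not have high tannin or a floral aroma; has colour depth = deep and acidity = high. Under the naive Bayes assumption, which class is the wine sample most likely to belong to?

shiraz

merlot: 0.5 × 0.8 × 0.5 × (1−0.8) × 0.05 × (1−0.05) = 0.0019
cabernet: 0.3 × 0.1 × 0.55 × (1−0.95) × 0.25 × (1−0.9) = 0.000020625
shiraz: 0.2 × 0.3 × 0.55 × (1−0.6) × 0.5 × (1−0.15) = 0.00561
Highest score → shiraz.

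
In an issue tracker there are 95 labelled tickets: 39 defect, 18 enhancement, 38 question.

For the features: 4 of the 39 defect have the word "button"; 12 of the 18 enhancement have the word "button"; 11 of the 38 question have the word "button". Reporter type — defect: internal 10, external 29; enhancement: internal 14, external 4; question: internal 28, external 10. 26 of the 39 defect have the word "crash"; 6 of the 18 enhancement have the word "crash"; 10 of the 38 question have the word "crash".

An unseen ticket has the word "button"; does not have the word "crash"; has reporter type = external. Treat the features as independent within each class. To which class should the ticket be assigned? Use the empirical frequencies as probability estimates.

defect: (39/95) × (4/39) × (29/39) × (13/39) ≈ 0.0104363
enhancement: (18/95) × (12/18) × (4/18) × (12/18) ≈ 0.0187135
question: (38/95) × (11/38) × (10/38) × (28/38) ≈ 0.0224523
Highest score → question.

question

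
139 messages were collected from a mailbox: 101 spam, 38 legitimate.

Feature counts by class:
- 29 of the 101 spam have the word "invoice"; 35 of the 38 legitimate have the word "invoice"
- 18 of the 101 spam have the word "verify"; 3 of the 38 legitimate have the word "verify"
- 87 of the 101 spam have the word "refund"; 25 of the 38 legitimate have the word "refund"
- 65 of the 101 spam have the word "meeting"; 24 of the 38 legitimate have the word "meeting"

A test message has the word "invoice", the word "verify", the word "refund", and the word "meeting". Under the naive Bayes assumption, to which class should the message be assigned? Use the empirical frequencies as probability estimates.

spam: (101/139) × (29/101) × (18/101) × (87/101) × (65/101) ≈ 0.0206122
legitimate: (38/139) × (35/38) × (3/38) × (25/38) × (24/38) ≈ 0.0082599
Highest score → spam.

spam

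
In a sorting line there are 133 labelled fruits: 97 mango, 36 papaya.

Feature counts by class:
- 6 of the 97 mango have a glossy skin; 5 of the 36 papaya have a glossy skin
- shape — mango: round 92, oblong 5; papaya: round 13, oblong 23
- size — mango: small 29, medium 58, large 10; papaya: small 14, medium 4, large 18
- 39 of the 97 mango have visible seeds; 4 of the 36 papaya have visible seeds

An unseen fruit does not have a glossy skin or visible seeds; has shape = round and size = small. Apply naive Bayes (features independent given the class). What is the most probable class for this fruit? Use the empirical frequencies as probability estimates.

mango: (97/133) × (91/97) × (92/97) × (29/97) × (58/97) ≈ 0.116008
papaya: (36/133) × (31/36) × (13/36) × (14/36) × (32/36) ≈ 0.0290954
Highest score → mango.

mango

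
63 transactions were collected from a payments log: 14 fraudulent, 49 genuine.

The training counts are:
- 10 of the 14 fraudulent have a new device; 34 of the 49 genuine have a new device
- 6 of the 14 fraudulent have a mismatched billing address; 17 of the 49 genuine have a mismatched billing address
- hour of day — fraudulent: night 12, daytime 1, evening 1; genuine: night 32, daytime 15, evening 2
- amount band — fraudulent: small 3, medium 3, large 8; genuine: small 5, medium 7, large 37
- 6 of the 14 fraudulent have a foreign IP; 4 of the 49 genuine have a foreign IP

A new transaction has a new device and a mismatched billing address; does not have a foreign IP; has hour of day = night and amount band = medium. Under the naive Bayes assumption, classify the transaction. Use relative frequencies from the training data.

genuine

fraudulent: (14/63) × (10/14) × (6/14) × (12/14) × (3/14) × (8/14) ≈ 0.00713988
genuine: (49/63) × (34/49) × (17/49) × (32/49) × (7/49) × (45/49) ≈ 0.0160422
Highest score → genuine.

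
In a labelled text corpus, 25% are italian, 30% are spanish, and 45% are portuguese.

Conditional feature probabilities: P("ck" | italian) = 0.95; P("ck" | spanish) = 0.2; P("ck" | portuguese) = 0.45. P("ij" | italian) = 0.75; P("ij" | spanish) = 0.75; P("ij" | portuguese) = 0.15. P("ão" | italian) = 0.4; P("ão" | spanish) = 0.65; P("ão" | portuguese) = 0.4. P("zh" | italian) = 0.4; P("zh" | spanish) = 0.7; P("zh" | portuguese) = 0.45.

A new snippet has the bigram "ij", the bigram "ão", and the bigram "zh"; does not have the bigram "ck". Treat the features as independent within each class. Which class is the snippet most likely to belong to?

italian: 0.25 × (1−0.95) × 0.75 × 0.4 × 0.4 = 0.0015
spanish: 0.3 × (1−0.2) × 0.75 × 0.65 × 0.7 = 0.0819
portuguese: 0.45 × (1−0.45) × 0.15 × 0.4 × 0.45 = 0.0066825
Highest score → spanish.

spanish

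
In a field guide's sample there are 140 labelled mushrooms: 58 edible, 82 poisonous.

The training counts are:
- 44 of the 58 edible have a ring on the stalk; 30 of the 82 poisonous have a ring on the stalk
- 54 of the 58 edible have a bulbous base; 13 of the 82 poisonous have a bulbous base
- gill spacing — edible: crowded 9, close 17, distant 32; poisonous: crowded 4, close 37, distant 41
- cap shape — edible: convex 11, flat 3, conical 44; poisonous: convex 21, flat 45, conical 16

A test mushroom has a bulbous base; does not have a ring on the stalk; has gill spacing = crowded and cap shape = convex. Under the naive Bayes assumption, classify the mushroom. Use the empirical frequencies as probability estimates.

edible

edible: (58/140) × (14/58) × (54/58) × (9/58) × (11/58) ≈ 0.00273996
poisonous: (82/140) × (52/82) × (13/82) × (4/82) × (21/82) ≈ 0.000735625
Highest score → edible.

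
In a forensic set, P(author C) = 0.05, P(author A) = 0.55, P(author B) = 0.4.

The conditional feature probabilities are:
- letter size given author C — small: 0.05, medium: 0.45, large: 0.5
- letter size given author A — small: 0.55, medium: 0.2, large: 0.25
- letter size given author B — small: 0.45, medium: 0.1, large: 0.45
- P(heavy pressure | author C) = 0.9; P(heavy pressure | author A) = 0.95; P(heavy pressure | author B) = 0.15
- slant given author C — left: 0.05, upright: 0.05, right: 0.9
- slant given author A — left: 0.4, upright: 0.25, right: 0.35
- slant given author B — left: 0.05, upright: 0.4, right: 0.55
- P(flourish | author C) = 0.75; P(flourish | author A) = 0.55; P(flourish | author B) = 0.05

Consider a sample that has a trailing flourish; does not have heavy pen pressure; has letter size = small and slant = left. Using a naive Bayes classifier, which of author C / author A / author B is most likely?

author C: 0.05 × 0.05 × (1−0.9) × 0.05 × 0.75 = 0.000009375
author A: 0.55 × 0.55 × (1−0.95) × 0.4 × 0.55 = 0.0033275
author B: 0.4 × 0.45 × (1−0.15) × 0.05 × 0.05 = 0.0003825
Highest score → author A.

author A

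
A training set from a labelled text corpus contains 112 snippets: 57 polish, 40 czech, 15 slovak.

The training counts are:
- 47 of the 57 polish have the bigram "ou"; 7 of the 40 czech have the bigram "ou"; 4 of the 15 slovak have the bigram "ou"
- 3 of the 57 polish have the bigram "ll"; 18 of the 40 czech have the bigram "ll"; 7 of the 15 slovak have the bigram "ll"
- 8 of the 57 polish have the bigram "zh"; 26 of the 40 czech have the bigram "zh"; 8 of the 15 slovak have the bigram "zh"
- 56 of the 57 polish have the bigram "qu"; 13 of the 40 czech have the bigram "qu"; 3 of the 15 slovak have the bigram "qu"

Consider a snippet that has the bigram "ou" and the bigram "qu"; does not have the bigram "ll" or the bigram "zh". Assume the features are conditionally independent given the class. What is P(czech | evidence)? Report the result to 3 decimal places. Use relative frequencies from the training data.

0.011

polish: (57/112) × (47/57) × (54/57) × (49/57) × (56/57) ≈ 0.335763
czech: (40/112) × (7/40) × (22/40) × (14/40) × (13/40) = 0.00391015625
slovak: (15/112) × (4/15) × (8/15) × (7/15) × (3/15) ≈ 0.00177778
P(czech | x) = 0.00391015625 / 0.34145093625 ≈ 0.011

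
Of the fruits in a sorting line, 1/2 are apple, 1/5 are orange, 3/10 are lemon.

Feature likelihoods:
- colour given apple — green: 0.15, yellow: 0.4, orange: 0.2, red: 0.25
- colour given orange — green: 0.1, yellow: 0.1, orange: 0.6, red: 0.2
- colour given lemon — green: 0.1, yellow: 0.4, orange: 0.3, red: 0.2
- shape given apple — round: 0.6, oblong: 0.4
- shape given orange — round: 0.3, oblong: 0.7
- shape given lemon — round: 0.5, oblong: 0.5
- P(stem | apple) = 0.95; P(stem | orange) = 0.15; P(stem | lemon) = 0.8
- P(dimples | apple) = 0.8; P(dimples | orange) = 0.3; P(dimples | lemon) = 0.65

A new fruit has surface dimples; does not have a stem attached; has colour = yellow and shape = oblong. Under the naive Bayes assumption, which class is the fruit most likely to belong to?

apple: 0.5 × 0.4 × 0.4 × (1−0.95) × 0.8 = 0.0032
orange: 0.2 × 0.1 × 0.7 × (1−0.15) × 0.3 = 0.00357
lemon: 0.3 × 0.4 × 0.5 × (1−0.8) × 0.65 = 0.0078
Highest score → lemon.

lemon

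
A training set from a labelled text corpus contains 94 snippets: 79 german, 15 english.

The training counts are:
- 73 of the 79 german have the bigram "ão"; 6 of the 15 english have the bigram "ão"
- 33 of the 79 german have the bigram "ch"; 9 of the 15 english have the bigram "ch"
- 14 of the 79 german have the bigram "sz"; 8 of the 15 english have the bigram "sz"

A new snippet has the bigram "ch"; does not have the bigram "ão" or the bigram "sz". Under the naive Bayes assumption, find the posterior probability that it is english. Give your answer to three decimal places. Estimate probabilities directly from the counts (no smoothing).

german: (79/94) × (6/79) × (33/79) × (65/79) ≈ 0.021938
english: (15/94) × (9/15) × (9/15) × (7/15) ≈ 0.0268085
P(english | x) = 0.0268085 / 0.0487465 ≈ 0.550

0.550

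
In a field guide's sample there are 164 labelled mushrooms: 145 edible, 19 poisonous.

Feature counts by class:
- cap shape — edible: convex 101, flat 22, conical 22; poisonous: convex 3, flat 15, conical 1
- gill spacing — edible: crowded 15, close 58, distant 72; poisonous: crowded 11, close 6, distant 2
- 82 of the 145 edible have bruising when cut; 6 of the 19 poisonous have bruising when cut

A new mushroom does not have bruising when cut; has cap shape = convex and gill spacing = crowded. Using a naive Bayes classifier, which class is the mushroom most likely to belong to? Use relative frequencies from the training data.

edible

edible: (145/164) × (101/145) × (15/145) × (63/145) ≈ 0.0276805
poisonous: (19/164) × (3/19) × (11/19) × (13/19) ≈ 0.00724613
Highest score → edible.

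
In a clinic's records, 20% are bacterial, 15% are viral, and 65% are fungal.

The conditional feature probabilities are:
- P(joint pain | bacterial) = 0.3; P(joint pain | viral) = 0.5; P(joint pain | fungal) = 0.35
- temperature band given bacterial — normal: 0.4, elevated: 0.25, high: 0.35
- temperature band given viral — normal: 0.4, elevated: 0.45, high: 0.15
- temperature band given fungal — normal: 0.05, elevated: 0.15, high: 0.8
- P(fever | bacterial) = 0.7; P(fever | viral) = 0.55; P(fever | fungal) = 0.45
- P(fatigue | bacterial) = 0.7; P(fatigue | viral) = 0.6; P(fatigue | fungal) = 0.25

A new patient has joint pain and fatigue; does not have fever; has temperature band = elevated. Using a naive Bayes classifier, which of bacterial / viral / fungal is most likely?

viral

bacterial: 0.2 × 0.3 × 0.25 × (1−0.7) × 0.7 = 0.00315
viral: 0.15 × 0.5 × 0.45 × (1−0.55) × 0.6 = 0.0091125
fungal: 0.65 × 0.35 × 0.15 × (1−0.45) × 0.25 = 0.0046921875
Highest score → viral.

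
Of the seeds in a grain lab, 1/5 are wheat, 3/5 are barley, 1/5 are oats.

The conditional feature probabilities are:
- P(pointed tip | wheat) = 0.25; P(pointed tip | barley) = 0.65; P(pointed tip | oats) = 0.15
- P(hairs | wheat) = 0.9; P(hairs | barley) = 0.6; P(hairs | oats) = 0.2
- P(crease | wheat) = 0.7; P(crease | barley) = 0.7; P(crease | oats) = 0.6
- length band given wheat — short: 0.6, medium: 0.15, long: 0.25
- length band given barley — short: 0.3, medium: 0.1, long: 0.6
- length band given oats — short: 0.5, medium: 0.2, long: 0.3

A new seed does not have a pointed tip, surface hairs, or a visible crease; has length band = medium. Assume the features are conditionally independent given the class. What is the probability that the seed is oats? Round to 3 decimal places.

wheat: 0.2 × (1−0.25) × (1−0.9) × (1−0.7) × 0.15 = 0.000675
barley: 0.6 × (1−0.65) × (1−0.6) × (1−0.7) × 0.1 = 0.00252
oats: 0.2 × (1−0.15) × (1−0.2) × (1−0.6) × 0.2 = 0.01088
P(oats | x) = 0.01088 / 0.014075 ≈ 0.773

0.773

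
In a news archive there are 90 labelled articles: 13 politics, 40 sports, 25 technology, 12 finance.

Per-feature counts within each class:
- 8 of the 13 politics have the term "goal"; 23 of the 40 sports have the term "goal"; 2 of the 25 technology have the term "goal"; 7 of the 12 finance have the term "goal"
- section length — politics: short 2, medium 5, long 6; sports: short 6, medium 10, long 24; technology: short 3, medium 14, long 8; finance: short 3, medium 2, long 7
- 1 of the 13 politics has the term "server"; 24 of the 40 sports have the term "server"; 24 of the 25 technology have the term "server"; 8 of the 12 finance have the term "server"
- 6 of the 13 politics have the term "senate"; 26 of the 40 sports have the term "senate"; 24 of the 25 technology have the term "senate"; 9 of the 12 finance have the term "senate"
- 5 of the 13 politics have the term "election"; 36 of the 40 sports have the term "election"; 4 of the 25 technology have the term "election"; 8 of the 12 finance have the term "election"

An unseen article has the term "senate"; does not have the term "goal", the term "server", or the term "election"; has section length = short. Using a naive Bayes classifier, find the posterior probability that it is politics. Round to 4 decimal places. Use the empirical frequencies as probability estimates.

politics: (13/90) × (5/13) × (2/13) × (12/13) × (6/13) × (8/13) ≈ 0.00224082
sports: (40/90) × (17/40) × (6/40) × (16/40) × (26/40) × (4/40) ≈ 0.000736667
technology: (25/90) × (23/25) × (3/25) × (1/25) × (24/25) × (21/25) = 0.000989184
finance: (12/90) × (5/12) × (3/12) × (4/12) × (9/12) × (4/12) ≈ 0.00115741
P(politics | x) = 0.00224082 / 0.005124081 ≈ 0.4373

0.4373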